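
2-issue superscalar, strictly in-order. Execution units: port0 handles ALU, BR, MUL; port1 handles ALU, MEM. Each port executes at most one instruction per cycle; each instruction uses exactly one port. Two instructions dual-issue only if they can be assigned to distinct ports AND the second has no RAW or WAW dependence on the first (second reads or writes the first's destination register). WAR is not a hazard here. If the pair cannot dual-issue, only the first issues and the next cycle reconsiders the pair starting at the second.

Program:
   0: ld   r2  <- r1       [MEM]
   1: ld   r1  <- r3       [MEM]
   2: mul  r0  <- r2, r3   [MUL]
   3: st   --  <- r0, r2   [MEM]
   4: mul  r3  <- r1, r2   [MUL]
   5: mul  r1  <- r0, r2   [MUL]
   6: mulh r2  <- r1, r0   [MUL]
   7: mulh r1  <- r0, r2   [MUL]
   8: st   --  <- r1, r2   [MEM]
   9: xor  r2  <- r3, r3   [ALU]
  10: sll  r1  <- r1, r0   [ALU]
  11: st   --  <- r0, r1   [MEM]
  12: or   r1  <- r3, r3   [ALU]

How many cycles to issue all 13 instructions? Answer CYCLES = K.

#0 head=0: ld i0 no-port MEM/MEM
#1 head=1: ld mul i1&i2 pair
#2 head=3: st mul i3&i4 pair
#3 head=5: mul i5 no-port MUL/MUL
#4 head=6: mulh i6 no-port MUL/MUL
#5 head=7: mulh i7 RAW r1
#6 head=8: st xor i8&i9 pair
#7 head=10: sll i10 RAW r1
#8 head=11: st or i11&i12 pair

CYCLES = 9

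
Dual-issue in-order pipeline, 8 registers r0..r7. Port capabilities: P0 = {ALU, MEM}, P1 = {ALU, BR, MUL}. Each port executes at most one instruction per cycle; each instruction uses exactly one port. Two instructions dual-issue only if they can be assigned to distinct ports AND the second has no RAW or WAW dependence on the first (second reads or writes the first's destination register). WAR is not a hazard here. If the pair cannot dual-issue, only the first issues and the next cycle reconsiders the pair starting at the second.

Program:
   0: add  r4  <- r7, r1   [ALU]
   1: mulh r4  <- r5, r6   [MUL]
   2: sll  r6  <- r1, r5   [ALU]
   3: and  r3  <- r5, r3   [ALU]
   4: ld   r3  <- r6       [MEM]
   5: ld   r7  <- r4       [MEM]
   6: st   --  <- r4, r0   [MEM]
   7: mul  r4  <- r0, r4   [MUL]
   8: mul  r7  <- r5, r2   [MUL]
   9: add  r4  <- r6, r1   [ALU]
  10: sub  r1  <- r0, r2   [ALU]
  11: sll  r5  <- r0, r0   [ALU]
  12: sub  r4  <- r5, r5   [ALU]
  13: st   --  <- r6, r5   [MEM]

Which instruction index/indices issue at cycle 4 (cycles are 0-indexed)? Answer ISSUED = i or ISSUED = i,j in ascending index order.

ISSUED = 5

t=0 i0:add.ALU ; WAW r4
t=1 i1/i2:mulh.MUL sll.ALU ; pair
t=2 i3:and.ALU ; WAW r3
t=3 i4:ld.MEM ; no-port MEM/MEM
t=4 i5:ld.MEM ; no-port MEM/MEM
t=5 i6/i7:st.MEM mul.MUL ; pair
t=6 i8/i9:mul.MUL add.ALU ; pair
t=7 i10/i11:sub.ALU sll.ALU ; pair
t=8 i12/i13:sub.ALU st.MEM ; pair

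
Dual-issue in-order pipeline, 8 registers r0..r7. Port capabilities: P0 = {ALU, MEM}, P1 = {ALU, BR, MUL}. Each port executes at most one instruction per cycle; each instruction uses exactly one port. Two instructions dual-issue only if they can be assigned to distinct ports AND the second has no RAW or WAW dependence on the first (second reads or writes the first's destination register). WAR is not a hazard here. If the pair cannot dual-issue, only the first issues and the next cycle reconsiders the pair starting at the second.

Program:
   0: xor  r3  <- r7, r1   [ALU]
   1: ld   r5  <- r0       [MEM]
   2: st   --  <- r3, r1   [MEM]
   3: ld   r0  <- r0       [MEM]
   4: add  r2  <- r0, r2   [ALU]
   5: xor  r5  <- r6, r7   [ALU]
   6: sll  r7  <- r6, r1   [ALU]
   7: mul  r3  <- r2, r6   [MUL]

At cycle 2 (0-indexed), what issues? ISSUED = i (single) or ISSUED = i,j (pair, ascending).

t=0 i0/i1:xor+ld ; pair
t=1 i2:st ; no-port MEM/MEM
t=2 i3:ld ; RAW r0
t=3 i4/i5:add+xor ; pair
t=4 i6/i7:sll+mul ; pair

ISSUED = 3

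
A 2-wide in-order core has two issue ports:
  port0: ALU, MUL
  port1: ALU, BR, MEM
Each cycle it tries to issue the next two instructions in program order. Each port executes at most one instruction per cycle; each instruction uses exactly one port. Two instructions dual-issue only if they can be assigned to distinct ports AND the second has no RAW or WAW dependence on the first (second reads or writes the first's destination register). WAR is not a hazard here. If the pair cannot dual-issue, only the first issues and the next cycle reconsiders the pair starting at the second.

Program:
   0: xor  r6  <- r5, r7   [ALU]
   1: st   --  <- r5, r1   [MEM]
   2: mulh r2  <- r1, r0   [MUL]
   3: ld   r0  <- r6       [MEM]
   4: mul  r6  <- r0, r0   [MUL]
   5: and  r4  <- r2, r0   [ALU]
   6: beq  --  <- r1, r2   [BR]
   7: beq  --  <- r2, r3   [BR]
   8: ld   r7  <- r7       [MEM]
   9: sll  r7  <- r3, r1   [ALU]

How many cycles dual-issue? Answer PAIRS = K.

PAIRS = 3

  cy0 -> i0&i1 (xor st) pair
  cy1 -> i2&i3 (mulh ld) pair
  cy2 -> i4&i5 (mul and) pair
  cy3 -> i6 (beq) no-port BR/BR
  cy4 -> i7 (beq) no-port BR/MEM
  cy5 -> i8 (ld) WAW r7
  cy6 -> i9 (sll) tail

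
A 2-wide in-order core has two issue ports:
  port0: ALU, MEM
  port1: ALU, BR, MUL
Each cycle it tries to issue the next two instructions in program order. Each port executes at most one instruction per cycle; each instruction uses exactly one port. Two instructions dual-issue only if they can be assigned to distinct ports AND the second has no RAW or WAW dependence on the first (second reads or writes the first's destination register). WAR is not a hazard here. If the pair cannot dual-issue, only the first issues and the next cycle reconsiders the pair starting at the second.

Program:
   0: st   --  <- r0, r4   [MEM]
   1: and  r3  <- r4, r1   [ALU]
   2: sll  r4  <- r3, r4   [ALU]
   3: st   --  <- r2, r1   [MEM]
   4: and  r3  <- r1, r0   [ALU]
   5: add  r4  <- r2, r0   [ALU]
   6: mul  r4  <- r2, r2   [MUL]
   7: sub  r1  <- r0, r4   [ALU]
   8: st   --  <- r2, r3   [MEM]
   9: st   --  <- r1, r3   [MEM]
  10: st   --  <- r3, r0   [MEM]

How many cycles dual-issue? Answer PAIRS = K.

PAIRS = 4

  cy0 -> i0+i1 (st.MEM+and.ALU) dual
  cy1 -> i2+i3 (sll.ALU+st.MEM) dual
  cy2 -> i4+i5 (and.ALU+add.ALU) dual
  cy3 -> i6 (mul.MUL) RAW r4
  cy4 -> i7+i8 (sub.ALU+st.MEM) dual
  cy5 -> i9 (st.MEM) no-port MEM/MEM
  cy6 -> i10 (st.MEM) tail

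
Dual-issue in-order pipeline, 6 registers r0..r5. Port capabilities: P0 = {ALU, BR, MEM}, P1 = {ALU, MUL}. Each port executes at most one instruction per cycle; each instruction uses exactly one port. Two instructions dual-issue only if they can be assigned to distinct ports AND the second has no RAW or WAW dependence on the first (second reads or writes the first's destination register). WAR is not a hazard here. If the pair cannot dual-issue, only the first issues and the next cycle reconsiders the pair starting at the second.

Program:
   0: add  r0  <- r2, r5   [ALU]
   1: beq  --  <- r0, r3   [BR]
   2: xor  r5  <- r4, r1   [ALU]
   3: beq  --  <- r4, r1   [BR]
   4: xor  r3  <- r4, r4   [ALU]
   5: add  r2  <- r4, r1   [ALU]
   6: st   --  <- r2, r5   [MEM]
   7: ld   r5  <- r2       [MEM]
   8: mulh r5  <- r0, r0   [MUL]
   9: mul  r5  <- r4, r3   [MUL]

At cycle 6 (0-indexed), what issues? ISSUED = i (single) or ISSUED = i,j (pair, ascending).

ISSUED = 8

t=0 i0:add.ALU ; RAW r0
t=1 i1+i2:beq.BR;xor.ALU ; pair
t=2 i3+i4:beq.BR;xor.ALU ; pair
t=3 i5:add.ALU ; RAW r2
t=4 i6:st.MEM ; no-port MEM/MEM
t=5 i7:ld.MEM ; WAW r5
t=6 i8:mulh.MUL ; no-port MUL/MUL
t=7 i9:mul.MUL ; tail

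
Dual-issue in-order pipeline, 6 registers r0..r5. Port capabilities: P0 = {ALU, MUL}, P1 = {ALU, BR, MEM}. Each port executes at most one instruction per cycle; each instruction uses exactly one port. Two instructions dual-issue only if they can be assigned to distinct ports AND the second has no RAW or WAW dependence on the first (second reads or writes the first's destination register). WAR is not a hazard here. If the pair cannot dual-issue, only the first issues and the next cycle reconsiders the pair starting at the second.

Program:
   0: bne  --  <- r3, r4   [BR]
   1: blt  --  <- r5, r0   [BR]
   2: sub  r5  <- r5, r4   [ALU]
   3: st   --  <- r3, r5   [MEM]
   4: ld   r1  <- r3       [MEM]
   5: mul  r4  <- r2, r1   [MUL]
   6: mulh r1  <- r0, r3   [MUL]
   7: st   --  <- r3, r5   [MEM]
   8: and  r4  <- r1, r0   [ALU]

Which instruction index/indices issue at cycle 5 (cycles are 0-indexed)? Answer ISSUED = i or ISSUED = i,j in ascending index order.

[0] i0  bne.BR  -- no-port BR/BR
[1] i1,i2  blt.BR;sub.ALU  -- pair
[2] i3  st.MEM  -- no-port MEM/MEM
[3] i4  ld.MEM  -- RAW r1
[4] i5  mul.MUL  -- no-port MUL/MUL
[5] i6,i7  mulh.MUL;st.MEM  -- pair
[6] i8  and.ALU  -- tail

ISSUED = 6,7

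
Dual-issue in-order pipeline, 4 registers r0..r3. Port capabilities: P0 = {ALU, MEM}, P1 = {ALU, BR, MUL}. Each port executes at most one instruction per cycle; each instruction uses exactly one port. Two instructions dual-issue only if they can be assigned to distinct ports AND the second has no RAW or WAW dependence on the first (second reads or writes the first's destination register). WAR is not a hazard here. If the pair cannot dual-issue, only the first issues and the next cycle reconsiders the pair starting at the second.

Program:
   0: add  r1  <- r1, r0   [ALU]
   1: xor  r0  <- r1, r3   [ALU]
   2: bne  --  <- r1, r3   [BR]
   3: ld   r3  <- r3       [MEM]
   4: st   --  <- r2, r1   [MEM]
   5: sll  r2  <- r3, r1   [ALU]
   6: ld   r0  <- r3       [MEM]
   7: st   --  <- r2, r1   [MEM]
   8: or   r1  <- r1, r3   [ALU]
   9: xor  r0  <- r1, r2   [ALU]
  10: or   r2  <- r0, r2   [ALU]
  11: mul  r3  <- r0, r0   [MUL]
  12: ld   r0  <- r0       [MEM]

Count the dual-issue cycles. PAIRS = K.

PAIRS = 4

  cy0 -> i0 (add) RAW r1
  cy1 -> i1+i2 (xor/bne) pair
  cy2 -> i3 (ld) no-port MEM/MEM
  cy3 -> i4+i5 (st/sll) pair
  cy4 -> i6 (ld) no-port MEM/MEM
  cy5 -> i7+i8 (st/or) pair
  cy6 -> i9 (xor) RAW r0
  cy7 -> i10+i11 (or/mul) pair
  cy8 -> i12 (ld) tail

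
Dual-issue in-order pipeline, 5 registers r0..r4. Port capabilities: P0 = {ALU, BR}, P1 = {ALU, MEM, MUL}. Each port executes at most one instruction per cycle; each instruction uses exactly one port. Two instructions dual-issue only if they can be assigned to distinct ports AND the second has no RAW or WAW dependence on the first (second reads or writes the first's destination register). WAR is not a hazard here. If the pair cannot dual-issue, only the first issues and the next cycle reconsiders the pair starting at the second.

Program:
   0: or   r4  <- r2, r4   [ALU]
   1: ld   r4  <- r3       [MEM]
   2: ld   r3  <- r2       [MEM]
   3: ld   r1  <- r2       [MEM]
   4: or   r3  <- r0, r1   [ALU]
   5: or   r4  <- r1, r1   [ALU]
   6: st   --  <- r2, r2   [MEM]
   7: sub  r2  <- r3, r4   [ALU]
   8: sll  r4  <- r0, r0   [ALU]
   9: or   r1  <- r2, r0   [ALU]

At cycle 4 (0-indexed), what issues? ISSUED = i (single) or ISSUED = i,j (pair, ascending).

#0 head=0: or.ALU i0 WAW r4
#1 head=1: ld.MEM i1 no-port MEM/MEM
#2 head=2: ld.MEM i2 no-port MEM/MEM
#3 head=3: ld.MEM i3 RAW r1
#4 head=4: or.ALU;or.ALU i4&i5 2-wide
#5 head=6: st.MEM;sub.ALU i6&i7 2-wide
#6 head=8: sll.ALU;or.ALU i8&i9 2-wide

ISSUED = 4,5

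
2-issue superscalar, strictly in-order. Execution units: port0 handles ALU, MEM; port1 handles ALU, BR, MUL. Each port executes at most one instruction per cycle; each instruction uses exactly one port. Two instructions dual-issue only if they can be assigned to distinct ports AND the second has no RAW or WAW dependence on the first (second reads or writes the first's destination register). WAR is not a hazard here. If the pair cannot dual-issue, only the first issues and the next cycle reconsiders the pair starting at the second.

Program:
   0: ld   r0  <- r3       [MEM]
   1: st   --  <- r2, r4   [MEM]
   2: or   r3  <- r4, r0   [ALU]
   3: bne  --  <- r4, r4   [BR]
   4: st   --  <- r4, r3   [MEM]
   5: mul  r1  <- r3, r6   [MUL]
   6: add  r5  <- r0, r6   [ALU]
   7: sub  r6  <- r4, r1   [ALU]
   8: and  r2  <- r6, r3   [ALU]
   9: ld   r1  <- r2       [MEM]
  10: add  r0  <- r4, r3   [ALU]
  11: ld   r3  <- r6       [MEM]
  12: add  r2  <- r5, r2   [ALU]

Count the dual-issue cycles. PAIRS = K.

PAIRS = 5

  cy0 -> i0 (ld.MEM) no-port MEM/MEM
  cy1 -> i1&i2 (st.MEM;or.ALU) dual
  cy2 -> i3&i4 (bne.BR;st.MEM) dual
  cy3 -> i5&i6 (mul.MUL;add.ALU) dual
  cy4 -> i7 (sub.ALU) RAW r6
  cy5 -> i8 (and.ALU) RAW r2
  cy6 -> i9&i10 (ld.MEM;add.ALU) dual
  cy7 -> i11&i12 (ld.MEM;add.ALU) dual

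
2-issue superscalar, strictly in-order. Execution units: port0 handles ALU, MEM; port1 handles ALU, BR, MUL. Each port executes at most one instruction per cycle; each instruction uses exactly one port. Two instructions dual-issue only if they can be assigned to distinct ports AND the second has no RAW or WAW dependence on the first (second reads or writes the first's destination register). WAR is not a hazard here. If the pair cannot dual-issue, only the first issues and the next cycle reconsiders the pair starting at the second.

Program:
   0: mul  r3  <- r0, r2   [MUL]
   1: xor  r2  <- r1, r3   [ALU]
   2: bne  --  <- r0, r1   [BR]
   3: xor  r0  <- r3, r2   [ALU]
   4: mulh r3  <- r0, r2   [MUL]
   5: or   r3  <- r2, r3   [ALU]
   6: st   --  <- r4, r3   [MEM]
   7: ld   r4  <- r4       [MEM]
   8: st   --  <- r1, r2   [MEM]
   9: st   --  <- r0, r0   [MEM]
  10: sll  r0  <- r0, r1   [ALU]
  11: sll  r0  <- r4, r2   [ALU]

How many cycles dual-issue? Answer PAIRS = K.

PAIRS = 2

0. mul @i0  | RAW r3
1. xor/bne @i1+i2  | pair
2. xor @i3  | RAW r0
3. mulh @i4  | RAW+WAW r3
4. or @i5  | RAW r3
5. st @i6  | no-port MEM/MEM
6. ld @i7  | no-port MEM/MEM
7. st @i8  | no-port MEM/MEM
8. st/sll @i9+i10  | pair
9. sll @i11  | tail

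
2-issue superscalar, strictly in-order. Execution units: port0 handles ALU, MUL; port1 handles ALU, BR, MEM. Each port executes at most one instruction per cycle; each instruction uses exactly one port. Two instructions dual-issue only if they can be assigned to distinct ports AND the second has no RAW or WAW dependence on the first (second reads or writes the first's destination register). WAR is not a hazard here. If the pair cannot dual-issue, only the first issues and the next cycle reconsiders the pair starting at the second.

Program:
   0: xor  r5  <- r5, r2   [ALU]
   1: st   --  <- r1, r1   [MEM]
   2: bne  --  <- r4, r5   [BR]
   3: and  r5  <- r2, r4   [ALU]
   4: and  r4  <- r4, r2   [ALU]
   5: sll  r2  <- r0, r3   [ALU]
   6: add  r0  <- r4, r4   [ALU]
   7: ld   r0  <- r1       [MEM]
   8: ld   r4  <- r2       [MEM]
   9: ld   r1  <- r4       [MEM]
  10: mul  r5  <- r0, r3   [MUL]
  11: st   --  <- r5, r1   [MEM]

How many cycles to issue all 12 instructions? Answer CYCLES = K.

CYCLES = 8

#0 head=0: xor st i0+i1 pair
#1 head=2: bne and i2+i3 pair
#2 head=4: and sll i4+i5 pair
#3 head=6: add i6 WAW r0
#4 head=7: ld i7 no-port MEM/MEM
#5 head=8: ld i8 no-port MEM/MEM
#6 head=9: ld mul i9+i10 pair
#7 head=11: st i11 tail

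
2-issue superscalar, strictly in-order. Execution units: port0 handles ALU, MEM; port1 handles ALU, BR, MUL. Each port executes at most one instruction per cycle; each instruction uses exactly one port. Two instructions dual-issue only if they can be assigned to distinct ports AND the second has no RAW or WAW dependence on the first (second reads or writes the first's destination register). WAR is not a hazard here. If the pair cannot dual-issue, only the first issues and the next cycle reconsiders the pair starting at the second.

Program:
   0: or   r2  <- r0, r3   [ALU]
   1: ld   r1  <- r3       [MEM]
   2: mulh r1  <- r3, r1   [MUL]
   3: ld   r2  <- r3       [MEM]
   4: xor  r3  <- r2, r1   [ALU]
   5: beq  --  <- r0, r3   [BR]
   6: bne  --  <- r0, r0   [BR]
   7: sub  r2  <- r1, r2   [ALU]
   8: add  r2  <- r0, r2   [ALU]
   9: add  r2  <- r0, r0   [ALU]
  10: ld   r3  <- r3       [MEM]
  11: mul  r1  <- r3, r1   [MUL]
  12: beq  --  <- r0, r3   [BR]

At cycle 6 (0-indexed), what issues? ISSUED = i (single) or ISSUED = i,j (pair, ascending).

c0: i0+i1 or ld  dual
c1: i2+i3 mulh ld  dual
c2: i4 xor  RAW r3
c3: i5 beq  no-port BR/BR
c4: i6+i7 bne sub  dual
c5: i8 add  WAW r2
c6: i9+i10 add ld  dual
c7: i11 mul  no-port MUL/BR
c8: i12 beq  tail

ISSUED = 9,10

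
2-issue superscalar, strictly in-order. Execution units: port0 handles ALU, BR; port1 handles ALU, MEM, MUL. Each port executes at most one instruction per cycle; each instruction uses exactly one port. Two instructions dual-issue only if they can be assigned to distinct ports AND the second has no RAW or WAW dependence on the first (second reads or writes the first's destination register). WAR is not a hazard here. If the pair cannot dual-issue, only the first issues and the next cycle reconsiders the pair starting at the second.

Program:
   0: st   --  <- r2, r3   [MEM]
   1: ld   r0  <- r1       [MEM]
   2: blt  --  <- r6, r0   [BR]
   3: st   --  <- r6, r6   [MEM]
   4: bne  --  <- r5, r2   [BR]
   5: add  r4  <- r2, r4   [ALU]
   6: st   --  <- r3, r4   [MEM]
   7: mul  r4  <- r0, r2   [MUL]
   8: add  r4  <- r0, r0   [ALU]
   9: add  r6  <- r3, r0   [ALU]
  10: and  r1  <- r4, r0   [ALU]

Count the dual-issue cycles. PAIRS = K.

  cy0 -> i0 (st.MEM) no-port MEM/MEM
  cy1 -> i1 (ld.MEM) RAW r0
  cy2 -> i2&i3 (blt.BR st.MEM) dual
  cy3 -> i4&i5 (bne.BR add.ALU) dual
  cy4 -> i6 (st.MEM) no-port MEM/MUL
  cy5 -> i7 (mul.MUL) WAW r4
  cy6 -> i8&i9 (add.ALU add.ALU) dual
  cy7 -> i10 (and.ALU) tail

PAIRS = 3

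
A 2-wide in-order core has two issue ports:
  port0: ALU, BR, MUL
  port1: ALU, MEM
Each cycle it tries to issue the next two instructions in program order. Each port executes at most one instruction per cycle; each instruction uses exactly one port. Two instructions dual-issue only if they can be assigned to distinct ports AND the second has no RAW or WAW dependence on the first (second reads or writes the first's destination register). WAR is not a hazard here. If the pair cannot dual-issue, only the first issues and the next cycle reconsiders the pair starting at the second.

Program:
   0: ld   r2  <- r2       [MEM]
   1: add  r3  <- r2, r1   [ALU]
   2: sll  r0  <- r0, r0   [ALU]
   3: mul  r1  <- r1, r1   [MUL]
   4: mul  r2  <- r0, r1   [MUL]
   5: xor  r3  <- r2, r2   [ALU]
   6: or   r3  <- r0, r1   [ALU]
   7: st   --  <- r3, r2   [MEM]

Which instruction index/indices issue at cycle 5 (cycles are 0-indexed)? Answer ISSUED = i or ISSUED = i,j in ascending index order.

0. ld @i0  | RAW r2
1. add sll @i1,i2  | pair
2. mul @i3  | no-port MUL/MUL
3. mul @i4  | RAW r2
4. xor @i5  | WAW r3
5. or @i6  | RAW r3
6. st @i7  | tail

ISSUED = 6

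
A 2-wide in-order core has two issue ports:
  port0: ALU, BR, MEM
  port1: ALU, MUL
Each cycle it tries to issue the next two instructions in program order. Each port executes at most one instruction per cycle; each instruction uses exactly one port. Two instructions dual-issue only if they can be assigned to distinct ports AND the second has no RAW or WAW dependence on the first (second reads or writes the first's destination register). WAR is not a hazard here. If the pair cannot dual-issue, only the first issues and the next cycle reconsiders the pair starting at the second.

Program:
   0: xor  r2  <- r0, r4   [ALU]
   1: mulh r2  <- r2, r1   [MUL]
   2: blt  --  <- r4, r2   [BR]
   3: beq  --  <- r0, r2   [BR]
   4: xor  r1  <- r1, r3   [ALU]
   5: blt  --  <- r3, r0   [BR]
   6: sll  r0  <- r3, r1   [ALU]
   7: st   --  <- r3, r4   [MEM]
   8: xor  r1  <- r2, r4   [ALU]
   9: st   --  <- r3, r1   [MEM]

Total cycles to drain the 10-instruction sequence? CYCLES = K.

0. xor @i0  | RAW+WAW r2
1. mulh @i1  | RAW r2
2. blt @i2  | no-port BR/BR
3. beq/xor @i3+i4  | 2-wide
4. blt/sll @i5+i6  | 2-wide
5. st/xor @i7+i8  | 2-wide
6. st @i9  | tail

CYCLES = 7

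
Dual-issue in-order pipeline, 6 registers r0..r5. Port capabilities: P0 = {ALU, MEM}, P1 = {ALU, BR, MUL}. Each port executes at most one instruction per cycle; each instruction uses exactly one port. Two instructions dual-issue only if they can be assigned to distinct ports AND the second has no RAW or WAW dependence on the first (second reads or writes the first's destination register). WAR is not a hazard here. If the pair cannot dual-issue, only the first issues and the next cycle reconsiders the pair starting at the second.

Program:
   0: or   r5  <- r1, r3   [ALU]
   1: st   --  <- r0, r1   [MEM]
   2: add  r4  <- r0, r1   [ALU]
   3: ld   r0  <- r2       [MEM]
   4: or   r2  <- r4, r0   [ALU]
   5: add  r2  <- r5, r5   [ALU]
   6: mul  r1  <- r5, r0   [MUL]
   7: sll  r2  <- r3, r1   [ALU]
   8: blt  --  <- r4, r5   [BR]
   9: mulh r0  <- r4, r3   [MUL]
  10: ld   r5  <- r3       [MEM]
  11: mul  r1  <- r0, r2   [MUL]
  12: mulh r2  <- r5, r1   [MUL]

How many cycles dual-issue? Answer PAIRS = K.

PAIRS = 5

#0 head=0: or.ALU+st.MEM i0&i1 pair
#1 head=2: add.ALU+ld.MEM i2&i3 pair
#2 head=4: or.ALU i4 WAW r2
#3 head=5: add.ALU+mul.MUL i5&i6 pair
#4 head=7: sll.ALU+blt.BR i7&i8 pair
#5 head=9: mulh.MUL+ld.MEM i9&i10 pair
#6 head=11: mul.MUL i11 no-port MUL/MUL
#7 head=12: mulh.MUL i12 tail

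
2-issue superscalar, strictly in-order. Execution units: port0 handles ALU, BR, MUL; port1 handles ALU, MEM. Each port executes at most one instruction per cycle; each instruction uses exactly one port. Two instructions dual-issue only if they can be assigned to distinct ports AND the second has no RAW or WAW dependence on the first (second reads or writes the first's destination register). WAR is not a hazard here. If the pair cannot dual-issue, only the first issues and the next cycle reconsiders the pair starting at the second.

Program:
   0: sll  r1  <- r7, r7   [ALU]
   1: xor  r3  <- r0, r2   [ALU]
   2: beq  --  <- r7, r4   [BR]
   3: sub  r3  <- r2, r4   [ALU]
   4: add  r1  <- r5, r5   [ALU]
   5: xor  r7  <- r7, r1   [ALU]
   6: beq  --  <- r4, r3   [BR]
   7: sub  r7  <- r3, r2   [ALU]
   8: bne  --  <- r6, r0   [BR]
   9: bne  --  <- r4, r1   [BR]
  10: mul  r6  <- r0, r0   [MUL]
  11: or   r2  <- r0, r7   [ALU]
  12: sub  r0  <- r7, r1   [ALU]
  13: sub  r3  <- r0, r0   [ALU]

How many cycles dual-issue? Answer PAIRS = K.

PAIRS = 5

  cy0 -> i0&i1 (sll;xor) dual
  cy1 -> i2&i3 (beq;sub) dual
  cy2 -> i4 (add) RAW r1
  cy3 -> i5&i6 (xor;beq) dual
  cy4 -> i7&i8 (sub;bne) dual
  cy5 -> i9 (bne) no-port BR/MUL
  cy6 -> i10&i11 (mul;or) dual
  cy7 -> i12 (sub) RAW r0
  cy8 -> i13 (sub) tail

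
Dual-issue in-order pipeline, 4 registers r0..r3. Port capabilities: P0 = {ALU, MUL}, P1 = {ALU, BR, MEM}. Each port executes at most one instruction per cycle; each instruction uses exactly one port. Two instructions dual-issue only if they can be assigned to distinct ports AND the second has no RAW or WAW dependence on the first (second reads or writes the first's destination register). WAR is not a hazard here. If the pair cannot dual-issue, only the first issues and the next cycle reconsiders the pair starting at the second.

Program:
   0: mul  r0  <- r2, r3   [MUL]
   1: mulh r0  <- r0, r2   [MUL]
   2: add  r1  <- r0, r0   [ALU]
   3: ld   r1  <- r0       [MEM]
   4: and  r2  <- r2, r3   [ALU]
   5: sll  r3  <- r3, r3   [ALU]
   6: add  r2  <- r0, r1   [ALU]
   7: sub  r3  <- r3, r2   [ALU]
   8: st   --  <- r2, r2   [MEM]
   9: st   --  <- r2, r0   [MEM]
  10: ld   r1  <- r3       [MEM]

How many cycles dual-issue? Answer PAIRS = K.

PAIRS = 3

  cy0 -> i0 (mul) no-port MUL/MUL
  cy1 -> i1 (mulh) RAW r0
  cy2 -> i2 (add) WAW r1
  cy3 -> i3,i4 (ld/and) dual
  cy4 -> i5,i6 (sll/add) dual
  cy5 -> i7,i8 (sub/st) dual
  cy6 -> i9 (st) no-port MEM/MEM
  cy7 -> i10 (ld) tail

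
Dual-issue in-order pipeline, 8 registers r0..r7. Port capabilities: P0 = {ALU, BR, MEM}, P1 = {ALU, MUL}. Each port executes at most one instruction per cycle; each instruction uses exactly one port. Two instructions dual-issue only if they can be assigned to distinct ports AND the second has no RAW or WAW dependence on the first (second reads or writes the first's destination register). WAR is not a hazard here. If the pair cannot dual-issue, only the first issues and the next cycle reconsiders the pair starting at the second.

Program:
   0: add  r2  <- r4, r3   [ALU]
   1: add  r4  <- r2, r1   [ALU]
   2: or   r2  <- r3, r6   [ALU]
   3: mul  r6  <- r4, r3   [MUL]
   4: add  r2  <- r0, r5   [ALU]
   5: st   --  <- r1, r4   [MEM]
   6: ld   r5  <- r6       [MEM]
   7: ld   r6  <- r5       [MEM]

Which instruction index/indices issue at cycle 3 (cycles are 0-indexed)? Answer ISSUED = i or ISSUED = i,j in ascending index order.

ISSUED = 5

0. add.ALU @i0  | RAW r2
1. add.ALU+or.ALU @i1&i2  | 2-wide
2. mul.MUL+add.ALU @i3&i4  | 2-wide
3. st.MEM @i5  | no-port MEM/MEM
4. ld.MEM @i6  | no-port MEM/MEM
5. ld.MEM @i7  | tail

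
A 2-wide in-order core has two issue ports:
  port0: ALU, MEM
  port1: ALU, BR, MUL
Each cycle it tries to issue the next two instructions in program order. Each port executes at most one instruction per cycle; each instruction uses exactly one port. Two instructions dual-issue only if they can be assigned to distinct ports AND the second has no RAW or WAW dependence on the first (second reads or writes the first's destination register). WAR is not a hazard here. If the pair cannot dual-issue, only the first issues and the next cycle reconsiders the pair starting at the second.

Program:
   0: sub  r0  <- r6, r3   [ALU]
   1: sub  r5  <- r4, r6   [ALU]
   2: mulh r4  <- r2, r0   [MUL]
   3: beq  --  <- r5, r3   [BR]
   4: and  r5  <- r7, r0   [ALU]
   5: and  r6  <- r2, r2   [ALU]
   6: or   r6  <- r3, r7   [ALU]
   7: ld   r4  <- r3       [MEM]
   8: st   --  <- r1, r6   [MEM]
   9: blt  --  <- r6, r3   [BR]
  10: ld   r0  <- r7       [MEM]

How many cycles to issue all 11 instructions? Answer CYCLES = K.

c0: i0/i1 sub.ALU+sub.ALU  pair
c1: i2 mulh.MUL  no-port MUL/BR
c2: i3/i4 beq.BR+and.ALU  pair
c3: i5 and.ALU  WAW r6
c4: i6/i7 or.ALU+ld.MEM  pair
c5: i8/i9 st.MEM+blt.BR  pair
c6: i10 ld.MEM  tail

CYCLES = 7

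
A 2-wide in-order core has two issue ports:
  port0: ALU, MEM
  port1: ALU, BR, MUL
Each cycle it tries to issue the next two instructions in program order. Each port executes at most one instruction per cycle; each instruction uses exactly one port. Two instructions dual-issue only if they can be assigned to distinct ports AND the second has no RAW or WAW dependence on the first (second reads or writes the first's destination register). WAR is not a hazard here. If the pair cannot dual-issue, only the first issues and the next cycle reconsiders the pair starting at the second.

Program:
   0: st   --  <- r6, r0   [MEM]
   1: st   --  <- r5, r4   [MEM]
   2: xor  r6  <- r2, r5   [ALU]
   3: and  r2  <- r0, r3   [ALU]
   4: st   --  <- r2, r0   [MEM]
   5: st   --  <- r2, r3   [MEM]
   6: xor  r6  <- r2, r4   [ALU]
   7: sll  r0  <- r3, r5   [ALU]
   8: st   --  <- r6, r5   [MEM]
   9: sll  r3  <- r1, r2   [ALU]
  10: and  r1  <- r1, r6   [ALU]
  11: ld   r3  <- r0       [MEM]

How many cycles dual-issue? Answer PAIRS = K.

  cy0 -> i0 (st) no-port MEM/MEM
  cy1 -> i1/i2 (st/xor) 2-wide
  cy2 -> i3 (and) RAW r2
  cy3 -> i4 (st) no-port MEM/MEM
  cy4 -> i5/i6 (st/xor) 2-wide
  cy5 -> i7/i8 (sll/st) 2-wide
  cy6 -> i9/i10 (sll/and) 2-wide
  cy7 -> i11 (ld) tail

PAIRS = 4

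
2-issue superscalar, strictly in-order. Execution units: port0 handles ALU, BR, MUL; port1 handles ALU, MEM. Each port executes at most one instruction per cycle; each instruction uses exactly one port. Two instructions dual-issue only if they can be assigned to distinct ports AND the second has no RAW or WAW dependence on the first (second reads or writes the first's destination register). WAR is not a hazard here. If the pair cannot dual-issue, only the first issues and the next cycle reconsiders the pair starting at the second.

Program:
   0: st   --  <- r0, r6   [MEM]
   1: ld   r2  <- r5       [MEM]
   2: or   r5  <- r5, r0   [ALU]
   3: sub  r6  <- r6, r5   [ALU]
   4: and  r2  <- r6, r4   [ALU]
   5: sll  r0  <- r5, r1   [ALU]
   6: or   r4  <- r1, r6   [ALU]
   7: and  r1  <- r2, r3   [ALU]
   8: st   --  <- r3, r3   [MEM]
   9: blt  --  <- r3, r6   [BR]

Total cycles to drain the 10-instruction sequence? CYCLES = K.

CYCLES = 6

0. st.MEM @i0  | no-port MEM/MEM
1. ld.MEM or.ALU @i1&i2  | 2-wide
2. sub.ALU @i3  | RAW r6
3. and.ALU sll.ALU @i4&i5  | 2-wide
4. or.ALU and.ALU @i6&i7  | 2-wide
5. st.MEM blt.BR @i8&i9  | 2-wide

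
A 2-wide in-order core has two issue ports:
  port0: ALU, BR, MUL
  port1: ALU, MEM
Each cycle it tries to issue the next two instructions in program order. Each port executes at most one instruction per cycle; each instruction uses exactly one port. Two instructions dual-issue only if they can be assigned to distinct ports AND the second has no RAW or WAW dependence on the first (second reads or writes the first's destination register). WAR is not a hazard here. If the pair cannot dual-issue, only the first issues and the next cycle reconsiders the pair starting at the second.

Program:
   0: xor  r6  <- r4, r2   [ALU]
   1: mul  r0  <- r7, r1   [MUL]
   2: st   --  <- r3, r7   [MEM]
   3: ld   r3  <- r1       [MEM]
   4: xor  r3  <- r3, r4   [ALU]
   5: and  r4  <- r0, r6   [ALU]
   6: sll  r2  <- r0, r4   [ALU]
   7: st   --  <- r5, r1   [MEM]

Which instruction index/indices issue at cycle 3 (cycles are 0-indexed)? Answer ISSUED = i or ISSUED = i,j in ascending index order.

0. xor/mul @i0,i1  | dual
1. st @i2  | no-port MEM/MEM
2. ld @i3  | RAW+WAW r3
3. xor/and @i4,i5  | dual
4. sll/st @i6,i7  | dual

ISSUED = 4,5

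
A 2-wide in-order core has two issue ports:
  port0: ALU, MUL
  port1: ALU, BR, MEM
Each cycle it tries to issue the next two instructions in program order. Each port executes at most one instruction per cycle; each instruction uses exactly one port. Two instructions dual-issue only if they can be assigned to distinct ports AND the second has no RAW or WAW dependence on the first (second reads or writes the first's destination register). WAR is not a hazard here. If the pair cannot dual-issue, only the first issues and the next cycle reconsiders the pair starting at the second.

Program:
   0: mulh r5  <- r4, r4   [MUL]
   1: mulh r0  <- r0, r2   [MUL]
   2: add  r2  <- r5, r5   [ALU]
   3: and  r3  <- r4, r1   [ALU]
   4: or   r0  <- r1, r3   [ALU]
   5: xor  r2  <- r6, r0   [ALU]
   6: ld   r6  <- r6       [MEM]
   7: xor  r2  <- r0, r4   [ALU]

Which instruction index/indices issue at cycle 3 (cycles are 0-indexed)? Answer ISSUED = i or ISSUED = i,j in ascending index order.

0. mulh.MUL @i0  | no-port MUL/MUL
1. mulh.MUL add.ALU @i1+i2  | dual
2. and.ALU @i3  | RAW r3
3. or.ALU @i4  | RAW r0
4. xor.ALU ld.MEM @i5+i6  | dual
5. xor.ALU @i7  | tail

ISSUED = 4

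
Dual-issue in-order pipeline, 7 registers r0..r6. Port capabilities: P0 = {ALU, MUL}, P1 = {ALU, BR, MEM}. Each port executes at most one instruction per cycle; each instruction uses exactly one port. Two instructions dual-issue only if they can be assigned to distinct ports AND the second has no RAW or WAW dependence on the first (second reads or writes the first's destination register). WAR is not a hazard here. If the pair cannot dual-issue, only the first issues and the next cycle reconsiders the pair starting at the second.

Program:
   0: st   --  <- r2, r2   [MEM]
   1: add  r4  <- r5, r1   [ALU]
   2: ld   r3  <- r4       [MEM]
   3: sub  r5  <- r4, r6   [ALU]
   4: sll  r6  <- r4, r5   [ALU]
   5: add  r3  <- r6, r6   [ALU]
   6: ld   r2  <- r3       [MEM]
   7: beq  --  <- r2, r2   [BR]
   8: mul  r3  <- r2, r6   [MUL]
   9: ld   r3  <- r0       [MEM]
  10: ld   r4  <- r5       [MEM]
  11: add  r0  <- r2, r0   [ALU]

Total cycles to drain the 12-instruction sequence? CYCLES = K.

  cy0 -> i0+i1 (st.MEM/add.ALU) pair
  cy1 -> i2+i3 (ld.MEM/sub.ALU) pair
  cy2 -> i4 (sll.ALU) RAW r6
  cy3 -> i5 (add.ALU) RAW r3
  cy4 -> i6 (ld.MEM) no-port MEM/BR
  cy5 -> i7+i8 (beq.BR/mul.MUL) pair
  cy6 -> i9 (ld.MEM) no-port MEM/MEM
  cy7 -> i10+i11 (ld.MEM/add.ALU) pair

CYCLES = 8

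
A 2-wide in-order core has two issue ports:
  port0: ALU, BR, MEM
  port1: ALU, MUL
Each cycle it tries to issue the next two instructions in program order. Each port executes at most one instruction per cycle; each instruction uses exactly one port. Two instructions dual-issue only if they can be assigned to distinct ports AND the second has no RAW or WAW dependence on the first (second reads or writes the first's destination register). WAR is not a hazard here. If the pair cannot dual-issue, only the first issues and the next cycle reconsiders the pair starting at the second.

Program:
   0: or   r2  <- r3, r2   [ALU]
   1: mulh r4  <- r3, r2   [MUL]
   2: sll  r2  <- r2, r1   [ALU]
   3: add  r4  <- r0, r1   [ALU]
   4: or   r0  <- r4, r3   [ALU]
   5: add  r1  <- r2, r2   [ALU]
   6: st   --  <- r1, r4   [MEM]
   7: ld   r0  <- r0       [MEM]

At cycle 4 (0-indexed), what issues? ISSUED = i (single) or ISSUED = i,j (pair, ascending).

ISSUED = 6

#0 head=0: or.ALU i0 RAW r2
#1 head=1: mulh.MUL sll.ALU i1/i2 dual
#2 head=3: add.ALU i3 RAW r4
#3 head=4: or.ALU add.ALU i4/i5 dual
#4 head=6: st.MEM i6 no-port MEM/MEM
#5 head=7: ld.MEM i7 tail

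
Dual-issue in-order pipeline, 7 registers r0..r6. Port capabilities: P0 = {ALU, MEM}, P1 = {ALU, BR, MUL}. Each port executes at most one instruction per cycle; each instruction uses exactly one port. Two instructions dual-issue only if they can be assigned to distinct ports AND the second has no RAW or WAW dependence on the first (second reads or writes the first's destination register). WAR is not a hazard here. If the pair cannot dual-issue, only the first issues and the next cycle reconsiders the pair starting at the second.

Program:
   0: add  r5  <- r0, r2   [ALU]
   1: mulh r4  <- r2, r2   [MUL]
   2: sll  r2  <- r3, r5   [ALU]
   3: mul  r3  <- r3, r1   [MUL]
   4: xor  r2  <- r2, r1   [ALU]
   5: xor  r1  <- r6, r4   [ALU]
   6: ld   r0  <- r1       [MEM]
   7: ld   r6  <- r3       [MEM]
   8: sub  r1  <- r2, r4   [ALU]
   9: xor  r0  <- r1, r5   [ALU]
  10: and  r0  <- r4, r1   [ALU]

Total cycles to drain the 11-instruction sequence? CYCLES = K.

CYCLES = 7

  cy0 -> i0+i1 (add.ALU mulh.MUL) dual
  cy1 -> i2+i3 (sll.ALU mul.MUL) dual
  cy2 -> i4+i5 (xor.ALU xor.ALU) dual
  cy3 -> i6 (ld.MEM) no-port MEM/MEM
  cy4 -> i7+i8 (ld.MEM sub.ALU) dual
  cy5 -> i9 (xor.ALU) WAW r0
  cy6 -> i10 (and.ALU) tail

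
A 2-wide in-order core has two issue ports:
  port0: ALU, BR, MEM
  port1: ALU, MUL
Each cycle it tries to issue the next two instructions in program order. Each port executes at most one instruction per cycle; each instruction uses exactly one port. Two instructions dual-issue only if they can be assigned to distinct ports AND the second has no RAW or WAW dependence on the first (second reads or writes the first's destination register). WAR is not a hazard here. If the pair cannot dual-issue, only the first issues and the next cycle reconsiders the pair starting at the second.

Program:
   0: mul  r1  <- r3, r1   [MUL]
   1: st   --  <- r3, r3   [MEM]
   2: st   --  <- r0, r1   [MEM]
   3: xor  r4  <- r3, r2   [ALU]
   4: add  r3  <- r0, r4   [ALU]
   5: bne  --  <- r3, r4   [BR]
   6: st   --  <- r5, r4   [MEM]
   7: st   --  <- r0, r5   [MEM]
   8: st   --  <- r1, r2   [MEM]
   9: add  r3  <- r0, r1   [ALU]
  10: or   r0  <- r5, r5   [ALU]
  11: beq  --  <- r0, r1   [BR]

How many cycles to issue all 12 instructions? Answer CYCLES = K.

CYCLES = 9

c0: i0,i1 mul;st  2-wide
c1: i2,i3 st;xor  2-wide
c2: i4 add  RAW r3
c3: i5 bne  no-port BR/MEM
c4: i6 st  no-port MEM/MEM
c5: i7 st  no-port MEM/MEM
c6: i8,i9 st;add  2-wide
c7: i10 or  RAW r0
c8: i11 beq  tail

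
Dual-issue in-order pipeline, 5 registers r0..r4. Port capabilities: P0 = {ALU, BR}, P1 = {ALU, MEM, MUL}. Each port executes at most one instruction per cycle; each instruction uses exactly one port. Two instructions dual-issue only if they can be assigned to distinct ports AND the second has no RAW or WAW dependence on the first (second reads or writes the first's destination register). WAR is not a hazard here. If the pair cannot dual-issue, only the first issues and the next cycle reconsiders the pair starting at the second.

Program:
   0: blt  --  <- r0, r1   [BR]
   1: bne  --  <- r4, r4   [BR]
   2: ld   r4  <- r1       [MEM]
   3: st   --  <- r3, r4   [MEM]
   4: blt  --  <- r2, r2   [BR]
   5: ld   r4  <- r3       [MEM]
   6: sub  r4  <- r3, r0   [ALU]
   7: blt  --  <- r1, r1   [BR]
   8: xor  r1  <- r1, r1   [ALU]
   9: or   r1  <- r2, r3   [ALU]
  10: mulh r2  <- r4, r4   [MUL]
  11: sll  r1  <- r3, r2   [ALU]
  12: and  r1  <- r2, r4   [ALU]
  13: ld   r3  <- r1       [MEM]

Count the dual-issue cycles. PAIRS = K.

PAIRS = 4

#0 head=0: blt.BR i0 no-port BR/BR
#1 head=1: bne.BR/ld.MEM i1/i2 pair
#2 head=3: st.MEM/blt.BR i3/i4 pair
#3 head=5: ld.MEM i5 WAW r4
#4 head=6: sub.ALU/blt.BR i6/i7 pair
#5 head=8: xor.ALU i8 WAW r1
#6 head=9: or.ALU/mulh.MUL i9/i10 pair
#7 head=11: sll.ALU i11 WAW r1
#8 head=12: and.ALU i12 RAW r1
#9 head=13: ld.MEM i13 tail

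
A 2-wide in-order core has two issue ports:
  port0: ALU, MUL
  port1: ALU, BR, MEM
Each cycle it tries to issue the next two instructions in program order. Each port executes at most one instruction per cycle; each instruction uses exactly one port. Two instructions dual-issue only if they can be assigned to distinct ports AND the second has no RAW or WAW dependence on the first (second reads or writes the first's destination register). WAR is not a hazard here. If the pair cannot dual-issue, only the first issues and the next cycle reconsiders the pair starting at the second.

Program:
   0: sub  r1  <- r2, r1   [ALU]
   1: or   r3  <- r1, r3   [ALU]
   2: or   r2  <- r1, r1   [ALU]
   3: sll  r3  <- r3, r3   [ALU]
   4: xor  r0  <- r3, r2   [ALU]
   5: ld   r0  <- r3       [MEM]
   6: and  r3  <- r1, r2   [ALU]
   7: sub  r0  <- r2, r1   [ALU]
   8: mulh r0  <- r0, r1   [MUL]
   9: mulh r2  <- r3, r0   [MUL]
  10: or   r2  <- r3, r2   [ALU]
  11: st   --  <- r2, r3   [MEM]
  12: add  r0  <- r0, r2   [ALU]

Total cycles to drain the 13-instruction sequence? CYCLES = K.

t=0 i0:sub.ALU ; RAW r1
t=1 i1/i2:or.ALU or.ALU ; dual
t=2 i3:sll.ALU ; RAW r3
t=3 i4:xor.ALU ; WAW r0
t=4 i5/i6:ld.MEM and.ALU ; dual
t=5 i7:sub.ALU ; RAW+WAW r0
t=6 i8:mulh.MUL ; no-port MUL/MUL
t=7 i9:mulh.MUL ; RAW+WAW r2
t=8 i10:or.ALU ; RAW r2
t=9 i11/i12:st.MEM add.ALU ; dual

CYCLES = 10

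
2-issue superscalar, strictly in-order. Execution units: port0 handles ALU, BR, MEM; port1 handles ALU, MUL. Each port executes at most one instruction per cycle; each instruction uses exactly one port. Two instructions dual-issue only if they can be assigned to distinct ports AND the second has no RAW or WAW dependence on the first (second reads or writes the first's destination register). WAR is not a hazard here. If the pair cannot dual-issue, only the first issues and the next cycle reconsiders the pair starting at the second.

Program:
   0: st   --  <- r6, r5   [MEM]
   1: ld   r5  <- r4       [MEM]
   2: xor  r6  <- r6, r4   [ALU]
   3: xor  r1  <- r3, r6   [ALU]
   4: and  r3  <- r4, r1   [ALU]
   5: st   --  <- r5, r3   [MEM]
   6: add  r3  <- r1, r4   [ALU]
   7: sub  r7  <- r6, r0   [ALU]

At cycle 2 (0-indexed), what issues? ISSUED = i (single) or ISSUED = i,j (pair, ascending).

ISSUED = 3

#0 head=0: st i0 no-port MEM/MEM
#1 head=1: ld/xor i1&i2 dual
#2 head=3: xor i3 RAW r1
#3 head=4: and i4 RAW r3
#4 head=5: st/add i5&i6 dual
#5 head=7: sub i7 tail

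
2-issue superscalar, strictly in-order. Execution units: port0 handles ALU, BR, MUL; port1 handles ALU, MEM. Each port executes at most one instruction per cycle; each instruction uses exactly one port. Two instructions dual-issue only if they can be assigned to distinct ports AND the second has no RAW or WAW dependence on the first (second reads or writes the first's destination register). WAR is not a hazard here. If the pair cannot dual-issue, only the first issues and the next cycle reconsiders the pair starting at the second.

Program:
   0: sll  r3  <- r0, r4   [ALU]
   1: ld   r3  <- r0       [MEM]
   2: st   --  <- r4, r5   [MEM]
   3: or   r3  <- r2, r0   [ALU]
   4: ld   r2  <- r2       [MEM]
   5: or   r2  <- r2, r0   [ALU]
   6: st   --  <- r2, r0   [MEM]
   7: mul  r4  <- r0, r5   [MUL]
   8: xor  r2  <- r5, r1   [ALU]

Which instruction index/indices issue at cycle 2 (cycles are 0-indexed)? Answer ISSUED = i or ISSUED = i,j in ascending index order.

ISSUED = 2,3

[0] i0  sll  -- WAW r3
[1] i1  ld  -- no-port MEM/MEM
[2] i2&i3  st;or  -- 2-wide
[3] i4  ld  -- RAW+WAW r2
[4] i5  or  -- RAW r2
[5] i6&i7  st;mul  -- 2-wide
[6] i8  xor  -- tail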